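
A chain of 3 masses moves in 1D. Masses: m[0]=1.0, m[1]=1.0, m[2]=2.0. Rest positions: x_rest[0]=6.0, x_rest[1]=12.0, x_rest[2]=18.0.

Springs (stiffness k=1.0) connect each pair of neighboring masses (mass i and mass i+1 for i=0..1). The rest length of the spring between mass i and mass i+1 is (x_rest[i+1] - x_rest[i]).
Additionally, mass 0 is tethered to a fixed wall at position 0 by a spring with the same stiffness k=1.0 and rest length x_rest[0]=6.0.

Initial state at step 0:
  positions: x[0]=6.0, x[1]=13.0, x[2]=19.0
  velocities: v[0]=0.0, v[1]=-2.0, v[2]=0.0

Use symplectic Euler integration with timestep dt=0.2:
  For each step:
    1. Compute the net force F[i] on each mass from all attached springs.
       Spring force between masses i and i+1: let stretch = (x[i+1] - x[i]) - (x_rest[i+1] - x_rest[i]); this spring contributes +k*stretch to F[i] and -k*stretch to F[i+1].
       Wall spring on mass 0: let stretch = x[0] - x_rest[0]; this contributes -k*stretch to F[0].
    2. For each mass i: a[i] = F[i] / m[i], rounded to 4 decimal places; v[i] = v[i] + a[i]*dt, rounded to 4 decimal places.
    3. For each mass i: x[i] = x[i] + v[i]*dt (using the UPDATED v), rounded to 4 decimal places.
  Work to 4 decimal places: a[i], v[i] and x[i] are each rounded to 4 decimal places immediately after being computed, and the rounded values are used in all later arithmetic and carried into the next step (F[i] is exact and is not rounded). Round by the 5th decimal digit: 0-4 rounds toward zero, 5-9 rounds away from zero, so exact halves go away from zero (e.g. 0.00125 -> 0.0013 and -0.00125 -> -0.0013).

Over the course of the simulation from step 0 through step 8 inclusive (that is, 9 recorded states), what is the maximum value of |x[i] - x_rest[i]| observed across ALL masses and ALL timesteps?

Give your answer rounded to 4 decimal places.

Answer: 1.0353

Derivation:
Step 0: x=[6.0000 13.0000 19.0000] v=[0.0000 -2.0000 0.0000]
Step 1: x=[6.0400 12.5600 19.0000] v=[0.2000 -2.2000 0.0000]
Step 2: x=[6.0992 12.1168 18.9912] v=[0.2960 -2.2160 -0.0440]
Step 3: x=[6.1551 11.7079 18.9649] v=[0.2797 -2.0446 -0.1314]
Step 4: x=[6.1869 11.3671 18.9135] v=[0.1592 -1.7038 -0.2571]
Step 5: x=[6.1785 11.1210 18.8312] v=[-0.0421 -1.2306 -0.4117]
Step 6: x=[6.1206 10.9856 18.7147] v=[-0.2893 -0.6771 -0.5827]
Step 7: x=[6.0125 10.9647 18.5636] v=[-0.5404 -0.1043 -0.7556]
Step 8: x=[5.8620 11.0497 18.3805] v=[-0.7525 0.4250 -0.9155]
Max displacement = 1.0353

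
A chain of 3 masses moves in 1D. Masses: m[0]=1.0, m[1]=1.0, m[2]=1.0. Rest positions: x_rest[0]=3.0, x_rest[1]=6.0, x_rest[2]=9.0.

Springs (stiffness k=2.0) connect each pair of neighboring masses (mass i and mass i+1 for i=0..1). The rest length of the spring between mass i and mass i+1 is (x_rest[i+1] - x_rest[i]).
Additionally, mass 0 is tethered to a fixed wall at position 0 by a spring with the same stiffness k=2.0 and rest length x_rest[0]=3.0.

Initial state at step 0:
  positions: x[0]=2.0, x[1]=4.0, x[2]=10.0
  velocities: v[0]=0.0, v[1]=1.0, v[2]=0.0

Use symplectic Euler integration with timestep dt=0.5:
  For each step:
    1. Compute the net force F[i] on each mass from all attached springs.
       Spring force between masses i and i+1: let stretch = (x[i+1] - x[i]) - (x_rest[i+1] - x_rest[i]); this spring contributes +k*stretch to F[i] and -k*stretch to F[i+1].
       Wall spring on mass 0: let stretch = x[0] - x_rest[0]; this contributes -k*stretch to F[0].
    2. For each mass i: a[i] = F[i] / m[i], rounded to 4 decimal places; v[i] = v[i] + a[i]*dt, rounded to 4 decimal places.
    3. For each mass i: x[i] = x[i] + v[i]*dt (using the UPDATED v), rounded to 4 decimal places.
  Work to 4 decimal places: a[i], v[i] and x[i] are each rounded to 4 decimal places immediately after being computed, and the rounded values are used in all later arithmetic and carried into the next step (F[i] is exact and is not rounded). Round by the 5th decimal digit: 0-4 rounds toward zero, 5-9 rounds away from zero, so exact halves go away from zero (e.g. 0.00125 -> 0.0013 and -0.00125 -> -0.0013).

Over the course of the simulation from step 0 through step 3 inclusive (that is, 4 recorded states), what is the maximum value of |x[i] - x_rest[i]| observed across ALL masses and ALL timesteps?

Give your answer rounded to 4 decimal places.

Answer: 2.1250

Derivation:
Step 0: x=[2.0000 4.0000 10.0000] v=[0.0000 1.0000 0.0000]
Step 1: x=[2.0000 6.5000 8.5000] v=[0.0000 5.0000 -3.0000]
Step 2: x=[3.2500 7.7500 7.5000] v=[2.5000 2.5000 -2.0000]
Step 3: x=[5.1250 6.6250 8.1250] v=[3.7500 -2.2500 1.2500]
Max displacement = 2.1250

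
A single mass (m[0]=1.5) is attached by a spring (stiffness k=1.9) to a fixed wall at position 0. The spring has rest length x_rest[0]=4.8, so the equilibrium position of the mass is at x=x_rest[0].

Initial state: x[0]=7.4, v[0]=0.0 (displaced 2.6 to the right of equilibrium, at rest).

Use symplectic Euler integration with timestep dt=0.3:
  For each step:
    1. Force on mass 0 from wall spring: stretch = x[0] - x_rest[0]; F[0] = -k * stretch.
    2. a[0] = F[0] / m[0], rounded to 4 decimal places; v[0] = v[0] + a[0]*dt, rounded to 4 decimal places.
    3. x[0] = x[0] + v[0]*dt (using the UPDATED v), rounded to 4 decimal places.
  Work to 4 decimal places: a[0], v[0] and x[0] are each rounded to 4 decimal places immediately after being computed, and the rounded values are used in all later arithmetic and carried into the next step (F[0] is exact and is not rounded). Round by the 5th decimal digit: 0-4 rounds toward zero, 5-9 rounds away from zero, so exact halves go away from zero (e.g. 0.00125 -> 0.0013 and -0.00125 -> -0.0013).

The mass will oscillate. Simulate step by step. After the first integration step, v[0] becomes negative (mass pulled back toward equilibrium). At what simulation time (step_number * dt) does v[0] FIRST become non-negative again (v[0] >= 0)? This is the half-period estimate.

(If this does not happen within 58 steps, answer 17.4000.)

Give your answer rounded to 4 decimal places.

Step 0: x=[7.4000] v=[0.0000]
Step 1: x=[7.1036] v=[-0.9880]
Step 2: x=[6.5446] v=[-1.8634]
Step 3: x=[5.7867] v=[-2.5263]
Step 4: x=[4.9163] v=[-2.9012]
Step 5: x=[4.0327] v=[-2.9454]
Step 6: x=[3.2366] v=[-2.6538]
Step 7: x=[2.6187] v=[-2.0597]
Step 8: x=[2.2495] v=[-1.2308]
Step 9: x=[2.1710] v=[-0.2616]
Step 10: x=[2.3922] v=[0.7374]
First v>=0 after going negative at step 10, time=3.0000

Answer: 3.0000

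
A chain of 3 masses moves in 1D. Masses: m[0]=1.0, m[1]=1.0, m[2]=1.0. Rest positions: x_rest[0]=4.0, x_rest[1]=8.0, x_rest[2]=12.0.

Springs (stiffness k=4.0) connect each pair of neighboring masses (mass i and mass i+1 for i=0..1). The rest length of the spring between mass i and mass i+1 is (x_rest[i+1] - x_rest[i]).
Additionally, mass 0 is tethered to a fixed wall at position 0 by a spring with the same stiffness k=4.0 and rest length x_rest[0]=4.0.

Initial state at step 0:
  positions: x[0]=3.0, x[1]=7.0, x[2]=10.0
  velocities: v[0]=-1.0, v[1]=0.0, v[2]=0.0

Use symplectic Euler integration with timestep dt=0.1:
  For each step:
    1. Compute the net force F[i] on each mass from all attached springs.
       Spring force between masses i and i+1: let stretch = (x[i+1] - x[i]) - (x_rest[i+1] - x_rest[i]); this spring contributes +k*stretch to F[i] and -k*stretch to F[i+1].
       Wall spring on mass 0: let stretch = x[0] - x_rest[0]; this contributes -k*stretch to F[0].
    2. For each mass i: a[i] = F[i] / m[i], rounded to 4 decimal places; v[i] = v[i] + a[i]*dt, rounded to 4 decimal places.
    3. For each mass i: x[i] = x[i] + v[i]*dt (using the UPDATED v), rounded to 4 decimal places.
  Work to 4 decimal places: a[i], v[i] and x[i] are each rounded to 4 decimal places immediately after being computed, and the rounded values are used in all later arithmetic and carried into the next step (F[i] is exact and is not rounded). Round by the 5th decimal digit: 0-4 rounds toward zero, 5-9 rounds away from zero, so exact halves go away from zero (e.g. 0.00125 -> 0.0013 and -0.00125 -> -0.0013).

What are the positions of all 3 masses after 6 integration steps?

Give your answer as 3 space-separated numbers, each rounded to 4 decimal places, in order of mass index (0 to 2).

Answer: 3.1924 6.4356 10.6383

Derivation:
Step 0: x=[3.0000 7.0000 10.0000] v=[-1.0000 0.0000 0.0000]
Step 1: x=[2.9400 6.9600 10.0400] v=[-0.6000 -0.4000 0.4000]
Step 2: x=[2.9232 6.8824 10.1168] v=[-0.1680 -0.7760 0.7680]
Step 3: x=[2.9478 6.7758 10.2242] v=[0.2464 -1.0659 1.0742]
Step 4: x=[3.0077 6.6540 10.3537] v=[0.5985 -1.2177 1.2948]
Step 5: x=[3.0931 6.5344 10.4952] v=[0.8539 -1.1963 1.4149]
Step 6: x=[3.1924 6.4356 10.6383] v=[0.9932 -0.9885 1.4306]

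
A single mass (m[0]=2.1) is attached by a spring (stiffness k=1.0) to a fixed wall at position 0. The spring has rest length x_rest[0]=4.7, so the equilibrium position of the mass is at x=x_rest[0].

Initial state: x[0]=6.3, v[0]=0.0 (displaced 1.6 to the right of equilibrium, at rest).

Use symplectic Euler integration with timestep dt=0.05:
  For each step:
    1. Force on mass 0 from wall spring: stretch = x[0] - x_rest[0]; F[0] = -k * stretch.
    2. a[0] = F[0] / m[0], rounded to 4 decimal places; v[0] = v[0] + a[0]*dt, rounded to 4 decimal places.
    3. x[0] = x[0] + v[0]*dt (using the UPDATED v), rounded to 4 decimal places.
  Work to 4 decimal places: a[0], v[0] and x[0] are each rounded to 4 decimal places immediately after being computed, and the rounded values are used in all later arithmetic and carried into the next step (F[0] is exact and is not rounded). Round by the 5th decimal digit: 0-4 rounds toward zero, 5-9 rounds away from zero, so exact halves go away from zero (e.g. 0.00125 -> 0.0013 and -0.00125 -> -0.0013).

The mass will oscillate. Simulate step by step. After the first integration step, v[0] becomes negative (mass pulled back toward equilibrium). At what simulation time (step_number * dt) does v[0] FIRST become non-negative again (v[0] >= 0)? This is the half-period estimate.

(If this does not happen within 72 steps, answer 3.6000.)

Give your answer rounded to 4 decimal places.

Step 0: x=[6.3000] v=[0.0000]
Step 1: x=[6.2981] v=[-0.0381]
Step 2: x=[6.2943] v=[-0.0762]
Step 3: x=[6.2886] v=[-0.1142]
Step 4: x=[6.2810] v=[-0.1520]
Step 5: x=[6.2715] v=[-0.1896]
Step 6: x=[6.2602] v=[-0.2270]
Step 7: x=[6.2470] v=[-0.2642]
Step 8: x=[6.2320] v=[-0.3010]
Step 9: x=[6.2151] v=[-0.3375]
Step 10: x=[6.1964] v=[-0.3736]
Step 11: x=[6.1759] v=[-0.4092]
Step 12: x=[6.1537] v=[-0.4443]
Step 13: x=[6.1298] v=[-0.4789]
Step 14: x=[6.1042] v=[-0.5129]
Step 15: x=[6.0769] v=[-0.5463]
Step 16: x=[6.0479] v=[-0.5791]
Step 17: x=[6.0173] v=[-0.6112]
Step 18: x=[5.9852] v=[-0.6426]
Step 19: x=[5.9515] v=[-0.6732]
Step 20: x=[5.9164] v=[-0.7030]
Step 21: x=[5.8798] v=[-0.7320]
Step 22: x=[5.8418] v=[-0.7601]
Step 23: x=[5.8024] v=[-0.7873]
Step 24: x=[5.7617] v=[-0.8136]
Step 25: x=[5.7198] v=[-0.8389]
Step 26: x=[5.6766] v=[-0.8632]
Step 27: x=[5.6323] v=[-0.8865]
Step 28: x=[5.5869] v=[-0.9087]
Step 29: x=[5.5404] v=[-0.9298]
Step 30: x=[5.4929] v=[-0.9498]
Step 31: x=[5.4445] v=[-0.9687]
Step 32: x=[5.3952] v=[-0.9864]
Step 33: x=[5.3451] v=[-1.0030]
Step 34: x=[5.2942] v=[-1.0184]
Step 35: x=[5.2426] v=[-1.0326]
Step 36: x=[5.1903] v=[-1.0455]
Step 37: x=[5.1374] v=[-1.0572]
Step 38: x=[5.0840] v=[-1.0676]
Step 39: x=[5.0302] v=[-1.0767]
Step 40: x=[4.9760] v=[-1.0846]
Step 41: x=[4.9214] v=[-1.0912]
Step 42: x=[4.8666] v=[-1.0965]
Step 43: x=[4.8116] v=[-1.1005]
Step 44: x=[4.7564] v=[-1.1032]
Step 45: x=[4.7012] v=[-1.1045]
Step 46: x=[4.6460] v=[-1.1045]
Step 47: x=[4.5908] v=[-1.1032]
Step 48: x=[4.5358] v=[-1.1006]
Step 49: x=[4.4810] v=[-1.0967]
Step 50: x=[4.4264] v=[-1.0915]
Step 51: x=[4.3722] v=[-1.0850]
Step 52: x=[4.3183] v=[-1.0772]
Step 53: x=[4.2649] v=[-1.0681]
Step 54: x=[4.2120] v=[-1.0577]
Step 55: x=[4.1597] v=[-1.0461]
Step 56: x=[4.1080] v=[-1.0332]
Step 57: x=[4.0570] v=[-1.0191]
Step 58: x=[4.0068] v=[-1.0038]
Step 59: x=[3.9574] v=[-0.9873]
Step 60: x=[3.9089] v=[-0.9696]
Step 61: x=[3.8614] v=[-0.9508]
Step 62: x=[3.8149] v=[-0.9308]
Step 63: x=[3.7694] v=[-0.9097]
Step 64: x=[3.7250] v=[-0.8875]
Step 65: x=[3.6818] v=[-0.8643]
Step 66: x=[3.6398] v=[-0.8401]
Step 67: x=[3.5991] v=[-0.8149]
Step 68: x=[3.5597] v=[-0.7887]
Step 69: x=[3.5216] v=[-0.7616]
Step 70: x=[3.4849] v=[-0.7335]
Step 71: x=[3.4497] v=[-0.7046]
Step 72: x=[3.4160] v=[-0.6748]
v[0] did not become non-negative within 72 steps; using fallback time=3.6000

Answer: 3.6000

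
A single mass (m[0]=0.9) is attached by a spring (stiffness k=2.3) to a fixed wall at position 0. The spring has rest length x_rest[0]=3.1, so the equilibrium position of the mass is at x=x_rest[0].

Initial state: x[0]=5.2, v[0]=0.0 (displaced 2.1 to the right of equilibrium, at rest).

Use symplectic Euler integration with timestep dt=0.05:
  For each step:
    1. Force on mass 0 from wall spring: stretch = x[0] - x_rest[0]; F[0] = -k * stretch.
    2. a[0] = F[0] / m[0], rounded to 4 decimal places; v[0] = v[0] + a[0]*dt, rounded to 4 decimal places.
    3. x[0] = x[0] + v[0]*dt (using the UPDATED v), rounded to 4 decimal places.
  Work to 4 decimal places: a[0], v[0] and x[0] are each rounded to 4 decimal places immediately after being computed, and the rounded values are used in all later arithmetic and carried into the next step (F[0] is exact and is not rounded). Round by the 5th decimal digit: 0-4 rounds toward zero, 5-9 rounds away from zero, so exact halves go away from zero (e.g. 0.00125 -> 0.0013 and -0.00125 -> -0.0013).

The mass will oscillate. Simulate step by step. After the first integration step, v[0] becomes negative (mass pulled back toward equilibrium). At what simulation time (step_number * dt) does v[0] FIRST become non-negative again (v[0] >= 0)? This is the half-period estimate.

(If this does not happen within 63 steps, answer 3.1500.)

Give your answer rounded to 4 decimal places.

Answer: 2.0000

Derivation:
Step 0: x=[5.2000] v=[0.0000]
Step 1: x=[5.1866] v=[-0.2683]
Step 2: x=[5.1599] v=[-0.5349]
Step 3: x=[5.1200] v=[-0.7981]
Step 4: x=[5.0672] v=[-1.0562]
Step 5: x=[5.0018] v=[-1.3076]
Step 6: x=[4.9243] v=[-1.5506]
Step 7: x=[4.8351] v=[-1.7837]
Step 8: x=[4.7348] v=[-2.0054]
Step 9: x=[4.6241] v=[-2.2143]
Step 10: x=[4.5037] v=[-2.4090]
Step 11: x=[4.3743] v=[-2.5884]
Step 12: x=[4.2367] v=[-2.7512]
Step 13: x=[4.0919] v=[-2.8964]
Step 14: x=[3.9407] v=[-3.0231]
Step 15: x=[3.7842] v=[-3.1305]
Step 16: x=[3.6233] v=[-3.2179]
Step 17: x=[3.4591] v=[-3.2848]
Step 18: x=[3.2926] v=[-3.3307]
Step 19: x=[3.1248] v=[-3.3553]
Step 20: x=[2.9569] v=[-3.3585]
Step 21: x=[2.7899] v=[-3.3402]
Step 22: x=[2.6249] v=[-3.3006]
Step 23: x=[2.4629] v=[-3.2399]
Step 24: x=[2.3050] v=[-3.1585]
Step 25: x=[2.1522] v=[-3.0569]
Step 26: x=[2.0054] v=[-2.9358]
Step 27: x=[1.8656] v=[-2.7959]
Step 28: x=[1.7337] v=[-2.6382]
Step 29: x=[1.6105] v=[-2.4636]
Step 30: x=[1.4968] v=[-2.2733]
Step 31: x=[1.3934] v=[-2.0684]
Step 32: x=[1.3009] v=[-1.8503]
Step 33: x=[1.2199] v=[-1.6204]
Step 34: x=[1.1509] v=[-1.3802]
Step 35: x=[1.0943] v=[-1.1312]
Step 36: x=[1.0506] v=[-0.8749]
Step 37: x=[1.0200] v=[-0.6130]
Step 38: x=[1.0026] v=[-0.3472]
Step 39: x=[0.9986] v=[-0.0792]
Step 40: x=[1.0081] v=[0.1893]
First v>=0 after going negative at step 40, time=2.0000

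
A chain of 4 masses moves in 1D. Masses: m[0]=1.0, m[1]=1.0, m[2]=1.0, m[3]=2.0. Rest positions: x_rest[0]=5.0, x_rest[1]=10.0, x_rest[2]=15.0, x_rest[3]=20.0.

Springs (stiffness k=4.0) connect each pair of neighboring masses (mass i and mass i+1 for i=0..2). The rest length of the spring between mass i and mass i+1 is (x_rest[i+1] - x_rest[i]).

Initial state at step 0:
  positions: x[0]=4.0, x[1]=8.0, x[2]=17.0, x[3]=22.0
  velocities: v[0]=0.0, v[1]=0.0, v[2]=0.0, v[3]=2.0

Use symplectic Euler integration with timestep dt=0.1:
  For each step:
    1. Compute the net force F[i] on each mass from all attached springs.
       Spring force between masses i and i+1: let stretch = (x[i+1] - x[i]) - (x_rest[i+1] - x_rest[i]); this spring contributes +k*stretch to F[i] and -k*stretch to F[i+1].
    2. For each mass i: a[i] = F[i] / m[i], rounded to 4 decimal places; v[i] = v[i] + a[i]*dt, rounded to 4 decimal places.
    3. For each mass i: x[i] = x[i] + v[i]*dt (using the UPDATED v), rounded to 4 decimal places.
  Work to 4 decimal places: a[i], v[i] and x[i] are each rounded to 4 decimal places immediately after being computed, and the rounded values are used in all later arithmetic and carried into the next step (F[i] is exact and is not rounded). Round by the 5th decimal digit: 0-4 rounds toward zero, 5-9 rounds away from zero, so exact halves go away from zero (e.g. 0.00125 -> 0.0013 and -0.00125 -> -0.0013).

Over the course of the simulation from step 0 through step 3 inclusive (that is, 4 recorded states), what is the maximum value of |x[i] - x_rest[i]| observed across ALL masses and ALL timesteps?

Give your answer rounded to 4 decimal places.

Answer: 2.5687

Derivation:
Step 0: x=[4.0000 8.0000 17.0000 22.0000] v=[0.0000 0.0000 0.0000 2.0000]
Step 1: x=[3.9600 8.2000 16.8400 22.2000] v=[-0.4000 2.0000 -1.6000 2.0000]
Step 2: x=[3.8896 8.5760 16.5488 22.3928] v=[-0.7040 3.7600 -2.9120 1.9280]
Step 3: x=[3.8067 9.0835 16.1725 22.5687] v=[-0.8294 5.0746 -3.7635 1.7592]
Max displacement = 2.5687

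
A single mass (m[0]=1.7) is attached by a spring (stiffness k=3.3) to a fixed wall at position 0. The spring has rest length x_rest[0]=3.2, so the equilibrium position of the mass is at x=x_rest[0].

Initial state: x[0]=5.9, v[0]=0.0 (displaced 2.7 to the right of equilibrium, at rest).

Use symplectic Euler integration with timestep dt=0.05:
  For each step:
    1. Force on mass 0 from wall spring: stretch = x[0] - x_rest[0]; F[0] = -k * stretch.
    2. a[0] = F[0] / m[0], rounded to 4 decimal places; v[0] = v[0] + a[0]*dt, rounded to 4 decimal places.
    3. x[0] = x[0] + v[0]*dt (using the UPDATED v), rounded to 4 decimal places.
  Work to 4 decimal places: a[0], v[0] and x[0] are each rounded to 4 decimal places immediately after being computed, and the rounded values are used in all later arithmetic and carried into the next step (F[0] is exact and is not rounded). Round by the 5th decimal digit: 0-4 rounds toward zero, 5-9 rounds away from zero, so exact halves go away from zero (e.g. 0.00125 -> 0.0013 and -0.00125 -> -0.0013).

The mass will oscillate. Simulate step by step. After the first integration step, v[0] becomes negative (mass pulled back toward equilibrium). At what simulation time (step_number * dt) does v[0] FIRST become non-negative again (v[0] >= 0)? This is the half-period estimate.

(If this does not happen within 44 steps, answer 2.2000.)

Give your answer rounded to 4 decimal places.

Answer: 2.2000

Derivation:
Step 0: x=[5.9000] v=[0.0000]
Step 1: x=[5.8869] v=[-0.2621]
Step 2: x=[5.8608] v=[-0.5229]
Step 3: x=[5.8217] v=[-0.7812]
Step 4: x=[5.7699] v=[-1.0357]
Step 5: x=[5.7056] v=[-1.2851]
Step 6: x=[5.6292] v=[-1.5283]
Step 7: x=[5.5410] v=[-1.7641]
Step 8: x=[5.4414] v=[-1.9913]
Step 9: x=[5.3310] v=[-2.2089]
Step 10: x=[5.2102] v=[-2.4157]
Step 11: x=[5.0797] v=[-2.6108]
Step 12: x=[4.9400] v=[-2.7932]
Step 13: x=[4.7919] v=[-2.9621]
Step 14: x=[4.6361] v=[-3.1166]
Step 15: x=[4.4733] v=[-3.2560]
Step 16: x=[4.3043] v=[-3.3796]
Step 17: x=[4.1300] v=[-3.4868]
Step 18: x=[3.9511] v=[-3.5771]
Step 19: x=[3.7686] v=[-3.6500]
Step 20: x=[3.5833] v=[-3.7052]
Step 21: x=[3.3962] v=[-3.7424]
Step 22: x=[3.2081] v=[-3.7614]
Step 23: x=[3.0200] v=[-3.7622]
Step 24: x=[2.8328] v=[-3.7447]
Step 25: x=[2.6473] v=[-3.7091]
Step 26: x=[2.4645] v=[-3.6555]
Step 27: x=[2.2853] v=[-3.5841]
Step 28: x=[2.1105] v=[-3.4953]
Step 29: x=[1.9410] v=[-3.3896]
Step 30: x=[1.7776] v=[-3.2674]
Step 31: x=[1.6211] v=[-3.1293]
Step 32: x=[1.4723] v=[-2.9761]
Step 33: x=[1.3319] v=[-2.8084]
Step 34: x=[1.2005] v=[-2.6271]
Step 35: x=[1.0789] v=[-2.4330]
Step 36: x=[0.9675] v=[-2.2271]
Step 37: x=[0.8670] v=[-2.0104]
Step 38: x=[0.7778] v=[-1.7840]
Step 39: x=[0.7004] v=[-1.5489]
Step 40: x=[0.6351] v=[-1.3063]
Step 41: x=[0.5822] v=[-1.0574]
Step 42: x=[0.5420] v=[-0.8033]
Step 43: x=[0.5147] v=[-0.5453]
Step 44: x=[0.5005] v=[-0.2847]
v[0] did not become non-negative within 44 steps; using fallback time=2.2000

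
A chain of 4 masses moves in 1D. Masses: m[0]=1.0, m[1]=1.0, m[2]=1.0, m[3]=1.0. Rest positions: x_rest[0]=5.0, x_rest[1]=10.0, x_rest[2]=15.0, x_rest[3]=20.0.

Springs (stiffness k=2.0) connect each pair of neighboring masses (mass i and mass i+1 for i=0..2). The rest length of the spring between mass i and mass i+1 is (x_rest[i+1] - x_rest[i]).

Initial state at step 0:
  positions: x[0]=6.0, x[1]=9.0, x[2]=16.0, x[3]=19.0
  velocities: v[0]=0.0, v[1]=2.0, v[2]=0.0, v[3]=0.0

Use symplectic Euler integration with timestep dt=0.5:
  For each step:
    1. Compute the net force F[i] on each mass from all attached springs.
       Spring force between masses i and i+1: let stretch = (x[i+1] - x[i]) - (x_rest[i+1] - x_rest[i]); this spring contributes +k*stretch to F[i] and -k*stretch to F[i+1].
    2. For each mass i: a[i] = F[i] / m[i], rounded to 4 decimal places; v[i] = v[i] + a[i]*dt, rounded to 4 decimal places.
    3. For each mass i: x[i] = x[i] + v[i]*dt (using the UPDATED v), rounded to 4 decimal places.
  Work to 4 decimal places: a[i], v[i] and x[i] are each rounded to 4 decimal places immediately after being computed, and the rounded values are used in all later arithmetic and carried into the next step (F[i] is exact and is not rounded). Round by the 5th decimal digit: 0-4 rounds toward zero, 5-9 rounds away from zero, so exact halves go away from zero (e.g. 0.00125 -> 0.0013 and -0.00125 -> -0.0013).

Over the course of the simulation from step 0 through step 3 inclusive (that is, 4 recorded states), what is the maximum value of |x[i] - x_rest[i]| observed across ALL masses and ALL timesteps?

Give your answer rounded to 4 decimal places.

Answer: 2.5000

Derivation:
Step 0: x=[6.0000 9.0000 16.0000 19.0000] v=[0.0000 2.0000 0.0000 0.0000]
Step 1: x=[5.0000 12.0000 14.0000 20.0000] v=[-2.0000 6.0000 -4.0000 2.0000]
Step 2: x=[5.0000 12.5000 14.0000 20.5000] v=[0.0000 1.0000 0.0000 1.0000]
Step 3: x=[6.2500 10.0000 16.5000 20.2500] v=[2.5000 -5.0000 5.0000 -0.5000]
Max displacement = 2.5000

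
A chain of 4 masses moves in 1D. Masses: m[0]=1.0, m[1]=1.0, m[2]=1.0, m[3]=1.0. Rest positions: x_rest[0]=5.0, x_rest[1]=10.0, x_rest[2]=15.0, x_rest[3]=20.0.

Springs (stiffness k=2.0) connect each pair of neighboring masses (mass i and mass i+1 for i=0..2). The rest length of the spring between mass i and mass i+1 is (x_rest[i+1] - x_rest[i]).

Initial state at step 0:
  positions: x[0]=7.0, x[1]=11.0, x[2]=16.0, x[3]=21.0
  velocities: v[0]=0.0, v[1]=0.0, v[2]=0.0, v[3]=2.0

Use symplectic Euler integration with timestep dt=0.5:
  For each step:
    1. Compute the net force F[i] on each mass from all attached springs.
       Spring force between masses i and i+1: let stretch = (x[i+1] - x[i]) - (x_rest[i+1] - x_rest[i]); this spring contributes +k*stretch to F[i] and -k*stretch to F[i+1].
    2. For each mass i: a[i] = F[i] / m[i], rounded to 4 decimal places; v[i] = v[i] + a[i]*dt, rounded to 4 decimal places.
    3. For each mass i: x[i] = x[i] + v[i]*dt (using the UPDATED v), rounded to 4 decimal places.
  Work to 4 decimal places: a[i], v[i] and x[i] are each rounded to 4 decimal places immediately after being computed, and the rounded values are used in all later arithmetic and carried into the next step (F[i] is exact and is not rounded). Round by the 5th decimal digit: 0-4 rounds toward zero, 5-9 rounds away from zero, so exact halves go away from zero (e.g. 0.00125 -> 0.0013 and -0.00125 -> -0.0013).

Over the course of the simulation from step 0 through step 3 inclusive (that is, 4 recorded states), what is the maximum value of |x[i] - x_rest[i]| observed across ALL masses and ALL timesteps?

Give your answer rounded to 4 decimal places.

Answer: 2.8750

Derivation:
Step 0: x=[7.0000 11.0000 16.0000 21.0000] v=[0.0000 0.0000 0.0000 2.0000]
Step 1: x=[6.5000 11.5000 16.0000 22.0000] v=[-1.0000 1.0000 0.0000 2.0000]
Step 2: x=[6.0000 11.7500 16.7500 22.5000] v=[-1.0000 0.5000 1.5000 1.0000]
Step 3: x=[5.8750 11.6250 17.8750 22.6250] v=[-0.2500 -0.2500 2.2500 0.2500]
Max displacement = 2.8750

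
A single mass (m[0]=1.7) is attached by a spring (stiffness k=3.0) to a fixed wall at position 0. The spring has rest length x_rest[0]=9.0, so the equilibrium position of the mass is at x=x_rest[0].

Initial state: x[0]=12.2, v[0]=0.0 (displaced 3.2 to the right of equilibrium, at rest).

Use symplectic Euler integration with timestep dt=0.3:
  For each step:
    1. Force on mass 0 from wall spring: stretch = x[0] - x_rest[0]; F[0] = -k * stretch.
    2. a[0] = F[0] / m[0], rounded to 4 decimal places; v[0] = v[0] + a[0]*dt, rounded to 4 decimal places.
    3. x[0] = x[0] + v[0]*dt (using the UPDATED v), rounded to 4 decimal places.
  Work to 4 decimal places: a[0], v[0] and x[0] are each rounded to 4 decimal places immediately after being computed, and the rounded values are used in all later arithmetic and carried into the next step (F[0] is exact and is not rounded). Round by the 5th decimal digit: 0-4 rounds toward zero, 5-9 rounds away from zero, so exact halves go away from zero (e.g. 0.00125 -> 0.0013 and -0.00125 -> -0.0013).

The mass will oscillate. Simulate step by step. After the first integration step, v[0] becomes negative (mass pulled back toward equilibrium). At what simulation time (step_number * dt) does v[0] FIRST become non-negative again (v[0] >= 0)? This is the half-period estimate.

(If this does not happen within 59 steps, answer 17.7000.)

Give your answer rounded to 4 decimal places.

Step 0: x=[12.2000] v=[0.0000]
Step 1: x=[11.6918] v=[-1.6941]
Step 2: x=[10.7560] v=[-3.1192]
Step 3: x=[9.5414] v=[-4.0488]
Step 4: x=[8.2408] v=[-4.3354]
Step 5: x=[7.0608] v=[-3.9335]
Step 6: x=[6.1887] v=[-2.9069]
Step 7: x=[5.7631] v=[-1.4186]
Step 8: x=[5.8516] v=[0.2951]
First v>=0 after going negative at step 8, time=2.4000

Answer: 2.4000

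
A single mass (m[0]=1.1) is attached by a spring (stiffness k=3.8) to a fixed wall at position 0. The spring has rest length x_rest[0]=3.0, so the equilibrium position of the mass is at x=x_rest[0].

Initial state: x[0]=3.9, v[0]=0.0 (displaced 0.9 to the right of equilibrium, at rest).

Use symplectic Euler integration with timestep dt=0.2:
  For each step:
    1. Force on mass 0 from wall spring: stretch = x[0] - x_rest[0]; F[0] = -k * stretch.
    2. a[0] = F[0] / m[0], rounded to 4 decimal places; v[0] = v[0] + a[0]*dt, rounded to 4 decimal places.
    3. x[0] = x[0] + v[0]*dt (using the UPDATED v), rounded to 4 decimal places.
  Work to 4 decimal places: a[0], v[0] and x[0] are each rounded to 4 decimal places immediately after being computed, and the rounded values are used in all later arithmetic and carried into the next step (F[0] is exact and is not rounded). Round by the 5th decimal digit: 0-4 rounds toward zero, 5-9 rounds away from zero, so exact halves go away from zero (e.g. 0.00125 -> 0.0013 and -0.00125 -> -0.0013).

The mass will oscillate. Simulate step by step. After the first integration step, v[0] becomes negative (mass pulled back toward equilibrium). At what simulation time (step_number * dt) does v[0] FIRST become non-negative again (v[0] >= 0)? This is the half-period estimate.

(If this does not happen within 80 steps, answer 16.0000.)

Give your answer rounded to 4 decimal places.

Step 0: x=[3.9000] v=[0.0000]
Step 1: x=[3.7756] v=[-0.6218]
Step 2: x=[3.5441] v=[-1.1577]
Step 3: x=[3.2374] v=[-1.5336]
Step 4: x=[2.8979] v=[-1.6976]
Step 5: x=[2.5725] v=[-1.6271]
Step 6: x=[2.3062] v=[-1.3317]
Step 7: x=[2.1357] v=[-0.8523]
Step 8: x=[2.0847] v=[-0.2551]
Step 9: x=[2.1602] v=[0.3773]
First v>=0 after going negative at step 9, time=1.8000

Answer: 1.8000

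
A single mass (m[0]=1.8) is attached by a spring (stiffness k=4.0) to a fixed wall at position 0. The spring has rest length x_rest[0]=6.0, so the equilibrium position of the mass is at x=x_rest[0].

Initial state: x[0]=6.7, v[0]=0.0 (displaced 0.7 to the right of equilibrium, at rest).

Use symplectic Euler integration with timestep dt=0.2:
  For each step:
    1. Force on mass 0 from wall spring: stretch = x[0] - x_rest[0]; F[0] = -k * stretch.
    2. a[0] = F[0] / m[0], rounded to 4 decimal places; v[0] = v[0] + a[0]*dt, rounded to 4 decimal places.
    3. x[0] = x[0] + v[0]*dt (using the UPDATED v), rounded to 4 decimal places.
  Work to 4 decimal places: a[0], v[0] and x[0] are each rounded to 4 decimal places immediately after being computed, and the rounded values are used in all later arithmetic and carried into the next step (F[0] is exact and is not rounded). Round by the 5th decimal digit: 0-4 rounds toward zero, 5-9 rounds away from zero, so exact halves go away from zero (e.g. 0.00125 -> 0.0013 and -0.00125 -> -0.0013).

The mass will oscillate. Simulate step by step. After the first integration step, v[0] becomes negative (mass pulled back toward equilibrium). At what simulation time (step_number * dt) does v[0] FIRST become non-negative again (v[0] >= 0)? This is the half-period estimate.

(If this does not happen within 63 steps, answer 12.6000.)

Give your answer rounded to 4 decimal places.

Step 0: x=[6.7000] v=[0.0000]
Step 1: x=[6.6378] v=[-0.3111]
Step 2: x=[6.5189] v=[-0.5946]
Step 3: x=[6.3539] v=[-0.8252]
Step 4: x=[6.1574] v=[-0.9825]
Step 5: x=[5.9469] v=[-1.0525]
Step 6: x=[5.7411] v=[-1.0289]
Step 7: x=[5.5583] v=[-0.9138]
Step 8: x=[5.4148] v=[-0.7175]
Step 9: x=[5.3233] v=[-0.4574]
Step 10: x=[5.2920] v=[-0.1566]
Step 11: x=[5.3236] v=[0.1581]
First v>=0 after going negative at step 11, time=2.2000

Answer: 2.2000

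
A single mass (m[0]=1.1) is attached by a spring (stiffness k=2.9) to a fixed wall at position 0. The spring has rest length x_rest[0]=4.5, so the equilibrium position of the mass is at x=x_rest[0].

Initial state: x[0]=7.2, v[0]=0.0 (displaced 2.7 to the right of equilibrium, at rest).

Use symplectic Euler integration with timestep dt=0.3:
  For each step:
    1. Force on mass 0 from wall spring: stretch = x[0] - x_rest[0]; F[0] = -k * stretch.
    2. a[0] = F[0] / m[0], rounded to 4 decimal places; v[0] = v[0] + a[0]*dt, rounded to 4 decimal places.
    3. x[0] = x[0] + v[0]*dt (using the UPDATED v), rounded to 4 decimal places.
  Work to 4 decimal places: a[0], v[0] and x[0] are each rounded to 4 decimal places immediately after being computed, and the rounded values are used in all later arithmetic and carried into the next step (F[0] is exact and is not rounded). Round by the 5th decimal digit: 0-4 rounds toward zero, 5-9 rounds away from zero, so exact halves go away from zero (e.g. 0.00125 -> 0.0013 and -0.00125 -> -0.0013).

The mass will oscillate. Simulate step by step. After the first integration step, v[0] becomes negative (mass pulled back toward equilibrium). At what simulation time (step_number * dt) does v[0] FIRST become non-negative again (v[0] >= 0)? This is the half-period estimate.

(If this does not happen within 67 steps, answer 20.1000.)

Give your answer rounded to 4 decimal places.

Step 0: x=[7.2000] v=[0.0000]
Step 1: x=[6.5594] v=[-2.1355]
Step 2: x=[5.4301] v=[-3.7643]
Step 3: x=[4.0801] v=[-4.4999]
Step 4: x=[2.8298] v=[-4.1678]
Step 5: x=[1.9758] v=[-2.8468]
Step 6: x=[1.7207] v=[-0.8504]
Step 7: x=[2.1250] v=[1.3478]
First v>=0 after going negative at step 7, time=2.1000

Answer: 2.1000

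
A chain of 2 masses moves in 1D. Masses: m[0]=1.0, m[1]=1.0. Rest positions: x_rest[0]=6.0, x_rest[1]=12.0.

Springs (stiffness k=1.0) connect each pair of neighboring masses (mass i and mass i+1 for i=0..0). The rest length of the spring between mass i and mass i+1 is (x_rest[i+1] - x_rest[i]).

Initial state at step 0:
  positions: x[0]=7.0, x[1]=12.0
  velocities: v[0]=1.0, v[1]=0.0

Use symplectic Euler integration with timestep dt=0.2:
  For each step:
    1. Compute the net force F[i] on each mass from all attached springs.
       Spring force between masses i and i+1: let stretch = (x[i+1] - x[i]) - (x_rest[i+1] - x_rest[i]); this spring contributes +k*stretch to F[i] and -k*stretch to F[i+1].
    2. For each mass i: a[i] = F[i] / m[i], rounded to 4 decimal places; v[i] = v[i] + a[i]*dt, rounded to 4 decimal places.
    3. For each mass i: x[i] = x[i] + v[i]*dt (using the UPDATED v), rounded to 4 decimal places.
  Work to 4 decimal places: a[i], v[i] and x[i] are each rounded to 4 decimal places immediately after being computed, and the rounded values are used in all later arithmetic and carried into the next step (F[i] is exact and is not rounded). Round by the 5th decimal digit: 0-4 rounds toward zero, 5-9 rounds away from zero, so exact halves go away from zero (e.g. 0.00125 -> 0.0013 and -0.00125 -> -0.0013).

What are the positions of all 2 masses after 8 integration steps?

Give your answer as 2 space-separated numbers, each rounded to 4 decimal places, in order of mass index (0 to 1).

Answer: 7.1966 13.4034

Derivation:
Step 0: x=[7.0000 12.0000] v=[1.0000 0.0000]
Step 1: x=[7.1600 12.0400] v=[0.8000 0.2000]
Step 2: x=[7.2752 12.1248] v=[0.5760 0.4240]
Step 3: x=[7.3444 12.2556] v=[0.3459 0.6541]
Step 4: x=[7.3700 12.4300] v=[0.1281 0.8719]
Step 5: x=[7.3580 12.6420] v=[-0.0599 1.0599]
Step 6: x=[7.3174 12.8826] v=[-0.2031 1.2031]
Step 7: x=[7.2594 13.1406] v=[-0.2901 1.2901]
Step 8: x=[7.1966 13.4034] v=[-0.3139 1.3139]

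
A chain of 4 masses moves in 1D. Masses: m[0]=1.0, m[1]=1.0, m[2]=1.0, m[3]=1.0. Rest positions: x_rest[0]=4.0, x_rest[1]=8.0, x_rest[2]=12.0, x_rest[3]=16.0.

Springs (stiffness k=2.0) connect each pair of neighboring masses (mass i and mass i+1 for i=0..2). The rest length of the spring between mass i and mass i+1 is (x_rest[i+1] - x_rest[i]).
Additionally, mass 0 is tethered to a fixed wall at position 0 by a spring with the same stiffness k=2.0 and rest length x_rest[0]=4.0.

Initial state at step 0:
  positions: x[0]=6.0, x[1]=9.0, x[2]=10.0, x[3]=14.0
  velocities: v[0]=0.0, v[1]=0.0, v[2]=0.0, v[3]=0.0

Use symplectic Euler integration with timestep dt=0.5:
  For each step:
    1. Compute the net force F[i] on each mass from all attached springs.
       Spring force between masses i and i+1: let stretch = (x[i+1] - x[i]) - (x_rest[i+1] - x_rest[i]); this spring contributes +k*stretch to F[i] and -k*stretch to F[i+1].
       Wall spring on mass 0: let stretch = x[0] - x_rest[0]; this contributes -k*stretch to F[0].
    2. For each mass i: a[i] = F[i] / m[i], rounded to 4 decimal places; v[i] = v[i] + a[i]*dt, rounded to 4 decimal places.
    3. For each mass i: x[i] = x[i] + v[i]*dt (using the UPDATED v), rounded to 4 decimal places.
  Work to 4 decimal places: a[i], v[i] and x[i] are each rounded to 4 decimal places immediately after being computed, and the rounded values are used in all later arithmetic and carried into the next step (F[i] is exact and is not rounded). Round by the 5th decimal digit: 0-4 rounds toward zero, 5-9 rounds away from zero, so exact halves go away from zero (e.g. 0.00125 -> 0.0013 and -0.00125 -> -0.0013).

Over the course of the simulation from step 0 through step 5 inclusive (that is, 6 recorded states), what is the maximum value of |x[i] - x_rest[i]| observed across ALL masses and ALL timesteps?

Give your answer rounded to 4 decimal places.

Answer: 2.5000

Derivation:
Step 0: x=[6.0000 9.0000 10.0000 14.0000] v=[0.0000 0.0000 0.0000 0.0000]
Step 1: x=[4.5000 8.0000 11.5000 14.0000] v=[-3.0000 -2.0000 3.0000 0.0000]
Step 2: x=[2.5000 7.0000 12.5000 14.7500] v=[-4.0000 -2.0000 2.0000 1.5000]
Step 3: x=[1.5000 6.5000 11.8750 16.3750] v=[-2.0000 -1.0000 -1.2500 3.2500]
Step 4: x=[2.2500 6.1875 10.8125 17.7500] v=[1.5000 -0.6250 -2.1250 2.7500]
Step 5: x=[3.8438 6.2188 10.9063 17.6563] v=[3.1875 0.0625 0.1875 -0.1875]
Max displacement = 2.5000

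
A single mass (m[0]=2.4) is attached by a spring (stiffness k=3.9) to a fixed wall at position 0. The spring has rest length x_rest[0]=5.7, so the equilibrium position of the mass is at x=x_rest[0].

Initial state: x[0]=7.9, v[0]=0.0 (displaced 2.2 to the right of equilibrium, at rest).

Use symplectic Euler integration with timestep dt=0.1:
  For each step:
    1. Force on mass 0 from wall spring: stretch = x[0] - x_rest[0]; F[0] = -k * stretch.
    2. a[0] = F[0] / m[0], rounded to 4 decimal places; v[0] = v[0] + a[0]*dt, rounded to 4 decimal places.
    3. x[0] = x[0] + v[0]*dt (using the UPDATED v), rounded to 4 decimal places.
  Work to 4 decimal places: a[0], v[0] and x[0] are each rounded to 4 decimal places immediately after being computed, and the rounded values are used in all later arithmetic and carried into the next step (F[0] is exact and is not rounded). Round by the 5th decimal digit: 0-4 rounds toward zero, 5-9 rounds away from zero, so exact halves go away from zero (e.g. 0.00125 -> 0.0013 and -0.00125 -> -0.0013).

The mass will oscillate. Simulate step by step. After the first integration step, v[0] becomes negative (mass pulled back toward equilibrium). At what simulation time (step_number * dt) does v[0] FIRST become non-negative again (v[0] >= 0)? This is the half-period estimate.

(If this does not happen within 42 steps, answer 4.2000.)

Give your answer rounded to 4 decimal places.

Step 0: x=[7.9000] v=[0.0000]
Step 1: x=[7.8643] v=[-0.3575]
Step 2: x=[7.7934] v=[-0.7092]
Step 3: x=[7.6885] v=[-1.0494]
Step 4: x=[7.5513] v=[-1.3725]
Step 5: x=[7.3840] v=[-1.6733]
Step 6: x=[7.1893] v=[-1.9470]
Step 7: x=[6.9704] v=[-2.1890]
Step 8: x=[6.7309] v=[-2.3954]
Step 9: x=[6.4746] v=[-2.5629]
Step 10: x=[6.2057] v=[-2.6888]
Step 11: x=[5.9286] v=[-2.7710]
Step 12: x=[5.6478] v=[-2.8082]
Step 13: x=[5.3678] v=[-2.7997]
Step 14: x=[5.0932] v=[-2.7457]
Step 15: x=[4.8285] v=[-2.6471]
Step 16: x=[4.5780] v=[-2.5055]
Step 17: x=[4.3457] v=[-2.3232]
Step 18: x=[4.1354] v=[-2.1031]
Step 19: x=[3.9505] v=[-1.8489]
Step 20: x=[3.7940] v=[-1.5646]
Step 21: x=[3.6685] v=[-1.2549]
Step 22: x=[3.5760] v=[-0.9248]
Step 23: x=[3.5180] v=[-0.5797]
Step 24: x=[3.4955] v=[-0.2251]
Step 25: x=[3.5088] v=[0.1331]
First v>=0 after going negative at step 25, time=2.5000

Answer: 2.5000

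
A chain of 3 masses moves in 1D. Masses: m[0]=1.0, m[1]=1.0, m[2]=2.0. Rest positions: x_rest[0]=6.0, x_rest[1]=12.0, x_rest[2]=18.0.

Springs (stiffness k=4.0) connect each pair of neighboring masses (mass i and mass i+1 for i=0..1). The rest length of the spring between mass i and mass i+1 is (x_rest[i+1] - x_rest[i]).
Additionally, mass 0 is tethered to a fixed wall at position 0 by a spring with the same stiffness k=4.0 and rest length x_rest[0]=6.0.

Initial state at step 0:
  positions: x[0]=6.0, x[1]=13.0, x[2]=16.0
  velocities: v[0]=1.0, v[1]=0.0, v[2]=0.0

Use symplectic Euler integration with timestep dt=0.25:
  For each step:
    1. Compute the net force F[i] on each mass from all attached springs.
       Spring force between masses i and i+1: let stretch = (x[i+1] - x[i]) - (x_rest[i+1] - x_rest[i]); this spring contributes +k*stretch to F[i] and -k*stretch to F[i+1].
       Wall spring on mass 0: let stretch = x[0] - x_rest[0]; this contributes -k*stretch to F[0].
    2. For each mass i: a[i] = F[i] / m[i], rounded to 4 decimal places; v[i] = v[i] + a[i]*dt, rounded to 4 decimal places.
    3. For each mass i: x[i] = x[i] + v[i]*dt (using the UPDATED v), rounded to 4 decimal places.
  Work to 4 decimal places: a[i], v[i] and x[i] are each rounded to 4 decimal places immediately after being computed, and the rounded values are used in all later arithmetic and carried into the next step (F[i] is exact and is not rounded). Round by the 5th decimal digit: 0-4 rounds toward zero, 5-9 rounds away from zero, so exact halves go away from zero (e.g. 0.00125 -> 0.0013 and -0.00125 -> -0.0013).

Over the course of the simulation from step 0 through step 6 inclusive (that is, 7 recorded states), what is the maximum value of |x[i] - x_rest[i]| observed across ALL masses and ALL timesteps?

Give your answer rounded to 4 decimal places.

Answer: 2.3269

Derivation:
Step 0: x=[6.0000 13.0000 16.0000] v=[1.0000 0.0000 0.0000]
Step 1: x=[6.5000 12.0000 16.3750] v=[2.0000 -4.0000 1.5000]
Step 2: x=[6.7500 10.7188 16.9531] v=[1.0000 -5.1250 2.3125]
Step 3: x=[6.3047 10.0039 17.5020] v=[-1.7812 -2.8595 2.1954]
Step 4: x=[5.2080 10.2388 17.8636] v=[-4.3867 0.9394 1.4464]
Step 5: x=[4.0670 11.1222 18.0221] v=[-4.5639 3.5334 0.6340]
Step 6: x=[3.6731 11.9667 18.0681] v=[-1.5757 3.3781 0.1841]
Max displacement = 2.3269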